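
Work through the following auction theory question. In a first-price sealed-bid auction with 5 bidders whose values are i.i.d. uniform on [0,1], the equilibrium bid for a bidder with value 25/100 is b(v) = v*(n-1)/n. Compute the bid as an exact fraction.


Step 1: The symmetric BNE bidding function is b(v) = v * (n-1) / n
Step 2: Substitute v = 1/4 and n = 5
Step 3: b = 1/4 * 4/5
Step 4: b = 1/5

1/5


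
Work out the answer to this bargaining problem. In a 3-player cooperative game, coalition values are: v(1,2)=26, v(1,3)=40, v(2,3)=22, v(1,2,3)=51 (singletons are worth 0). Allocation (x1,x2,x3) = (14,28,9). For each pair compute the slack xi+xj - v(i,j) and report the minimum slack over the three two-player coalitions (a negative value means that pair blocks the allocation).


Step 1: Slack for coalition (1,2): x1+x2 - v12 = 42 - 26 = 16
Step 2: Slack for coalition (1,3): x1+x3 - v13 = 23 - 40 = -17
Step 3: Slack for coalition (2,3): x2+x3 - v23 = 37 - 22 = 15
Step 4: Minimum slack = min(16, -17, 15) = -17, attained by (1,3); coalition (1,3) can block (slack < 0), so the allocation is not in the core

-17


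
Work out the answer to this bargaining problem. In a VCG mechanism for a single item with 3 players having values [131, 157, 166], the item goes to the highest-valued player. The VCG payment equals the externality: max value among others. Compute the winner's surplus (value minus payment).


Step 1: The winner is the agent with the highest value: agent 2 with value 166
Step 2: Values of other agents: [131, 157]
Step 3: VCG payment = max of others' values = 157
Step 4: Surplus = 166 - 157 = 9

9


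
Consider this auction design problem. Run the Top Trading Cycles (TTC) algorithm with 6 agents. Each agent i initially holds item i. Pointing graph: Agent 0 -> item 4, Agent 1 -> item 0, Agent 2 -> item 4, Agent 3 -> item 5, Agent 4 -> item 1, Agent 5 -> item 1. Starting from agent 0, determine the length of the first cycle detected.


Step 1: Trace the pointer graph from agent 0: 0 -> 4 -> 1 -> 0
Step 2: A cycle is detected when we revisit agent 0
Step 3: The cycle is: 0 -> 4 -> 1 -> 0
Step 4: Cycle length = 3

3


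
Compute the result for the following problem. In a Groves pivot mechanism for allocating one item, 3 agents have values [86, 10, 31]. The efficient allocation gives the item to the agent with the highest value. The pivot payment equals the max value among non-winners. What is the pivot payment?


Step 1: The efficient winner is agent 0 with value 86
Step 2: Other agents' values: [10, 31]
Step 3: Pivot payment = max(others) = 31
Step 4: The winner pays 31

31


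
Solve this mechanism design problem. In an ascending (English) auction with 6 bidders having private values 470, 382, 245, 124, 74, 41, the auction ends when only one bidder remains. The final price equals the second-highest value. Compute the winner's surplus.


Step 1: Identify the highest value: 470
Step 2: Identify the second-highest value: 382
Step 3: The final price = second-highest value = 382
Step 4: Surplus = 470 - 382 = 88

88


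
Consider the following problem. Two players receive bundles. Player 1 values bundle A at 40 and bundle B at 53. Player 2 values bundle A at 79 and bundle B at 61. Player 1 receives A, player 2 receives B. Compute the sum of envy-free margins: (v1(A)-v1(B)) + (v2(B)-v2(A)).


Step 1: Player 1's margin = v1(A) - v1(B) = 40 - 53 = -13
Step 2: Player 2's margin = v2(B) - v2(A) = 61 - 79 = -18
Step 3: Total margin = -13 + -18 = -31

-31


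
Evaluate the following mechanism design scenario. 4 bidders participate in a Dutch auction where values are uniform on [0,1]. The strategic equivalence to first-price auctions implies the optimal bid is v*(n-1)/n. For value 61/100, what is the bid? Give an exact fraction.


Step 1: Dutch auctions are strategically equivalent to first-price auctions
Step 2: The equilibrium bid is b(v) = v*(n-1)/n
Step 3: b = 61/100 * 3/4
Step 4: b = 183/400

183/400


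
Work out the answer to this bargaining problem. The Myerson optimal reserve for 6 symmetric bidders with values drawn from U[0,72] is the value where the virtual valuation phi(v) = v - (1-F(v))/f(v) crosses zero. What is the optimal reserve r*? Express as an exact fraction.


Step 1: For U[0,72], F(v) = v/72 and f(v) = 1/72
Step 2: phi(v) = v - (1 - v/72)/(1/72) = v - (72 - v) = 2v - 72
Step 3: Set phi(r*) = 0: 2r* - 72 = 0
Step 4: r* = 72/2 = 36 (the number of bidders n = 6 does not enter)

36


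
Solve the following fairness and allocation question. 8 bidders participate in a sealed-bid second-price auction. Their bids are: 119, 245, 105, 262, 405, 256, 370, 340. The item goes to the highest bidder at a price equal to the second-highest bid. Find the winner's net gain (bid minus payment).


Step 1: Sort bids in descending order: 405, 370, 340, 262, 256, 245, 119, 105
Step 2: The winning bid is the highest: 405
Step 3: The payment equals the second-highest bid: 370
Step 4: Surplus = winner's bid - payment = 405 - 370 = 35

35


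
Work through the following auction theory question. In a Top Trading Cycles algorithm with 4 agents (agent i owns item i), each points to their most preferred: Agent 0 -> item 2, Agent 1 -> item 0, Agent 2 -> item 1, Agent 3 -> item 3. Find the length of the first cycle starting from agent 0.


Step 1: Trace the pointer graph from agent 0: 0 -> 2 -> 1 -> 0
Step 2: A cycle is detected when we revisit agent 0
Step 3: The cycle is: 0 -> 2 -> 1 -> 0
Step 4: Cycle length = 3

3


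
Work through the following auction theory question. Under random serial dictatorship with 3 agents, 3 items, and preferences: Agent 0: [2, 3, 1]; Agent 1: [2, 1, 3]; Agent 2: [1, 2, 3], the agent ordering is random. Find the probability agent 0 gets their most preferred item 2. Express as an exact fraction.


Step 1: Agent 0 wants item 2
Step 2: There are 6 possible orderings of agents
Step 3: In 3 orderings, agent 0 gets item 2
Step 4: Probability = 3/6 = 1/2

1/2


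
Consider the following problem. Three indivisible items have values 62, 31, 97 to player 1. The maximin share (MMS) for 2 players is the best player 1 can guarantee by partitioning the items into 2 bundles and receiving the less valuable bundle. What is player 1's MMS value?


Step 1: Item values = 62, 31, 97
Step 2: Enumerate all 2-bundle partitions and take the smaller bundle:
  Partition 1: {62} vs {31,97} -> bundles 62, 128; min = 62
  Partition 2: {31} vs {62,97} -> bundles 31, 159; min = 31
  Partition 3: {97} vs {62,31} -> bundles 97, 93; min = 93
Step 3: MMS = max(62, 31, 93) = 93

93


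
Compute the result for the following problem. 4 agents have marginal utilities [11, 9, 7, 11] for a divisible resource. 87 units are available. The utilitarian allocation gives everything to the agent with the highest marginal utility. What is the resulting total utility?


Step 1: The marginal utilities are [11, 9, 7, 11]
Step 2: The highest marginal utility is 11
Step 3: All 87 units go to that agent
Step 4: Total utility = 11 * 87 = 957

957


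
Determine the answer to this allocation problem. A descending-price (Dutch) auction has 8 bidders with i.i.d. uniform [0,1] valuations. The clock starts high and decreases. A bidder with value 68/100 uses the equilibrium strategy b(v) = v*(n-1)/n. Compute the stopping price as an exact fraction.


Step 1: Dutch auctions are strategically equivalent to first-price auctions
Step 2: The equilibrium bid is b(v) = v*(n-1)/n
Step 3: b = 17/25 * 7/8
Step 4: b = 119/200

119/200


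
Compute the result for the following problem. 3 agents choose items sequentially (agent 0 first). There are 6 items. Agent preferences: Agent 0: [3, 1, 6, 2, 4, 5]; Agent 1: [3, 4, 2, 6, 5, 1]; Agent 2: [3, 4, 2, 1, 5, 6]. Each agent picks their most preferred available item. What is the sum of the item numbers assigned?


Step 1: Agent 0 picks item 3
Step 2: Agent 1 picks item 4
Step 3: Agent 2 picks item 2
Step 4: Sum = 3 + 4 + 2 = 9

9


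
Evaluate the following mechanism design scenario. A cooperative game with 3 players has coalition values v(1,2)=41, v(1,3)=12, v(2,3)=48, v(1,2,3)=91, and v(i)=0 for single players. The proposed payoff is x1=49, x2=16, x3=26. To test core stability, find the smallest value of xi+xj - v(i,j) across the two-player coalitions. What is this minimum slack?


Step 1: Slack for coalition (1,2): x1+x2 - v12 = 65 - 41 = 24
Step 2: Slack for coalition (1,3): x1+x3 - v13 = 75 - 12 = 63
Step 3: Slack for coalition (2,3): x2+x3 - v23 = 42 - 48 = -6
Step 4: Minimum slack = min(24, 63, -6) = -6, attained by (2,3); coalition (2,3) can block (slack < 0), so the allocation is not in the core

-6


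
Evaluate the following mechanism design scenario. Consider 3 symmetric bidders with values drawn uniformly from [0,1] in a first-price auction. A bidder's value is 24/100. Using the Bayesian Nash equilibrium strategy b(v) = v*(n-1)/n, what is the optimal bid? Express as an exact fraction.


Step 1: The symmetric BNE bidding function is b(v) = v * (n-1) / n
Step 2: Substitute v = 6/25 and n = 3
Step 3: b = 6/25 * 2/3
Step 4: b = 4/25

4/25


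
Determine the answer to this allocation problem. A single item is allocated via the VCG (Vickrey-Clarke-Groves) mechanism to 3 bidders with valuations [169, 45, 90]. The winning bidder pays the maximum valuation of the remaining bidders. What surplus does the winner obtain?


Step 1: The winner is the agent with the highest value: agent 0 with value 169
Step 2: Values of other agents: [45, 90]
Step 3: VCG payment = max of others' values = 90
Step 4: Surplus = 169 - 90 = 79

79


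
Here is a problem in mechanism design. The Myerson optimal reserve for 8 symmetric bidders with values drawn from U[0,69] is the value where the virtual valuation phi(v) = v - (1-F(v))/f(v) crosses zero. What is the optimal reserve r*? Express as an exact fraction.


Step 1: For U[0,69], F(v) = v/69 and f(v) = 1/69
Step 2: phi(v) = v - (1 - v/69)/(1/69) = v - (69 - v) = 2v - 69
Step 3: Set phi(r*) = 0: 2r* - 69 = 0
Step 4: r* = 69/2 (the number of bidders n = 8 does not enter)

69/2


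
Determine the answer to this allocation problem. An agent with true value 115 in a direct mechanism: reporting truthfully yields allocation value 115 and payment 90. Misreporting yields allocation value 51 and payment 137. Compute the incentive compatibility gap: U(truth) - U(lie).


Step 1: U(truth) = value - payment = 115 - 90 = 25
Step 2: U(lie) = allocation - payment = 51 - 137 = -86
Step 3: IC gap = 25 - (-86) = 111

111


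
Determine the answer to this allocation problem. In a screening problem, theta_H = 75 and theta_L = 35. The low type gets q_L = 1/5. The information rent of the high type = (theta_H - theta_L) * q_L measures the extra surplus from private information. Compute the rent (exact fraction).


Step 1: theta_H - theta_L = 75 - 35 = 40
Step 2: Information rent = (theta_H - theta_L) * q_L
Step 3: = 40 * 1/5
Step 4: = 8

8


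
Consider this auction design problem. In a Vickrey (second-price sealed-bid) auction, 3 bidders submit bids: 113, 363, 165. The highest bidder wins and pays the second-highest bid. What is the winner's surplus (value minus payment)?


Step 1: Sort bids in descending order: 363, 165, 113
Step 2: The winning bid is the highest: 363
Step 3: The payment equals the second-highest bid: 165
Step 4: Surplus = winner's bid - payment = 363 - 165 = 198

198


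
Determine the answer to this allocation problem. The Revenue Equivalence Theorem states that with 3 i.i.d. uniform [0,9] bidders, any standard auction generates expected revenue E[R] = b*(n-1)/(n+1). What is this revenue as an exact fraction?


Step 1: By Revenue Equivalence, expected revenue = b*(n-1)/(n+1)
Step 2: Substituting n = 3, b = 9
Step 3: Revenue = 9*(3-1)/(3+1) = 9*2/4
Step 4: Revenue = 18/4 = 9/2

9/2


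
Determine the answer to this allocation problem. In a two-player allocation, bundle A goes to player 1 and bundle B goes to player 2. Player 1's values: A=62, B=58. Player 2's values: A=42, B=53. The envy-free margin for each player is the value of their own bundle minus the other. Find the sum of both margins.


Step 1: Player 1's margin = v1(A) - v1(B) = 62 - 58 = 4
Step 2: Player 2's margin = v2(B) - v2(A) = 53 - 42 = 11
Step 3: Total margin = 4 + 11 = 15

15


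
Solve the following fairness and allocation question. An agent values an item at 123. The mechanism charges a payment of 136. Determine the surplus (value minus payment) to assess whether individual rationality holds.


Step 1: Surplus = value - payment = 123 - 136 = -13
Step 2: IR is violated (surplus < 0)

-13


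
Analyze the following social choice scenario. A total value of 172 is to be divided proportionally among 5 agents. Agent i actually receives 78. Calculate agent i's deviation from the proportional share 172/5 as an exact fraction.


Step 1: Proportional share = 172/5
Step 2: Agent's actual allocation = 78
Step 3: Excess = 78 - 172/5 = 218/5

218/5


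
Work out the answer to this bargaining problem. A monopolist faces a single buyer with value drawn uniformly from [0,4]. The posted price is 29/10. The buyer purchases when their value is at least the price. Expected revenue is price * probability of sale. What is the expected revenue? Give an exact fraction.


Step 1: Posted price r = 29/10, value support [0,4]
Step 2: P(v >= r) = (4 - 29/10)/4 = 11/40
Step 3: Expected revenue = r * P(v >= r) = 29/10 * 11/40
Step 4: Revenue = 319/400

319/400


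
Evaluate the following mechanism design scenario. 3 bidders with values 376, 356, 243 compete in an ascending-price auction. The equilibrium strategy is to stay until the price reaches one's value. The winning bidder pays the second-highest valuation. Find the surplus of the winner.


Step 1: Identify the highest value: 376
Step 2: Identify the second-highest value: 356
Step 3: The final price = second-highest value = 356
Step 4: Surplus = 376 - 356 = 20

20


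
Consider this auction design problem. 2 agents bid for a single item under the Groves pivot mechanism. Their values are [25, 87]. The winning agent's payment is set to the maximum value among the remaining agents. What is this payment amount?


Step 1: The efficient winner is agent 1 with value 87
Step 2: Other agents' values: [25]
Step 3: Pivot payment = max(others) = 25
Step 4: The winner pays 25

25


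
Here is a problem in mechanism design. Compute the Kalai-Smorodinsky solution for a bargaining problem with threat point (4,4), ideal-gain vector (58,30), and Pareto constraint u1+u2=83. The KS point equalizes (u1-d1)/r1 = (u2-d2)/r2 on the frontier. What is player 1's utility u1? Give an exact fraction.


Step 1: At the KS point, (u1-d1)/r1 = (u2-d2)/r2 = t and u1+u2 = 83
Step 2: u1 = d1 + r1*t and u2 = d2 + r2*t, so (d1 + r1*t) + (d2 + r2*t) = 83
Step 3: t = (83 - 4 - 4)/(58 + 30) = 75/88
Step 4: u1 = d1 + r1*t = 4 + 58 * 75/88 = 2351/44
Step 5: (Check: u2 = d2 + r2*t = 1301/44; u1+u2 = 2351/44 + 1301/44 = 83, on the frontier.)

2351/44


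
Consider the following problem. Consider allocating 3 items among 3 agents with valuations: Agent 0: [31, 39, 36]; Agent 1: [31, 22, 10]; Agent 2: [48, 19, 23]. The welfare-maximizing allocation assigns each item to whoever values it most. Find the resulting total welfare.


Step 1: For each item, find the maximum value among all agents.
Step 2: Item 0 -> Agent 2 (value 48)
Step 3: Item 1 -> Agent 0 (value 39)
Step 4: Item 2 -> Agent 0 (value 36)
Step 5: Total welfare = 48 + 39 + 36 = 123

123


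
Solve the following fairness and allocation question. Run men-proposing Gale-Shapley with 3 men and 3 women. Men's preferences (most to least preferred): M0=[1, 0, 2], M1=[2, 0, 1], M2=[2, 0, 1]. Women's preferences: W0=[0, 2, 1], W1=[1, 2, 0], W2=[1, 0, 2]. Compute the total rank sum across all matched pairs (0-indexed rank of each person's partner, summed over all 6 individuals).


Step 1: Run Gale-Shapley (men propose, women hold best offer):
  M0 proposes to W1; she accepts
  M1 proposes to W2; she accepts
  M2 proposes to W2; rejected
  M2 proposes to W0; she accepts
Step 2: Final matching: W0-M2, W1-M0, W2-M1
Step 3: 0-indexed ranks (man's rank of his match, then woman's): 1 + 1 + 0 + 2 + 0 + 0
Step 4: Total rank sum = 4

4


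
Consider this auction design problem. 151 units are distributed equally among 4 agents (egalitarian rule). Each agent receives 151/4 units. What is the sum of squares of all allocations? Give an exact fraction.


Step 1: Each agent's share = 151/4
Step 2: Square of each share = (151/4)^2 = 22801/16
Step 3: Sum of squares = 4 * 22801/16 = 22801/4

22801/4


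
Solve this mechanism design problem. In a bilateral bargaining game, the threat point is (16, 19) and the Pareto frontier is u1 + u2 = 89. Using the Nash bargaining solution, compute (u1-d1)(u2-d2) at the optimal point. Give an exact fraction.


Step 1: The Nash solution splits surplus symmetrically above the disagreement point
Step 2: u1 = (total + d1 - d2)/2 = (89 + 16 - 19)/2 = 43
Step 3: u2 = (total - d1 + d2)/2 = (89 - 16 + 19)/2 = 46
Step 4: Nash product = (43 - 16) * (46 - 19)
Step 5: = 27 * 27 = 729

729


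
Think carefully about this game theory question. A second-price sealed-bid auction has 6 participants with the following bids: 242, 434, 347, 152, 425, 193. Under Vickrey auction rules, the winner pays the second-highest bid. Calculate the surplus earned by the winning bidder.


Step 1: Sort bids in descending order: 434, 425, 347, 242, 193, 152
Step 2: The winning bid is the highest: 434
Step 3: The payment equals the second-highest bid: 425
Step 4: Surplus = winner's bid - payment = 434 - 425 = 9

9


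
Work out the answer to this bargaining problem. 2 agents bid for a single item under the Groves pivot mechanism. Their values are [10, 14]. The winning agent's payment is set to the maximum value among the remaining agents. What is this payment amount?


Step 1: The efficient winner is agent 1 with value 14
Step 2: Other agents' values: [10]
Step 3: Pivot payment = max(others) = 10
Step 4: The winner pays 10

10


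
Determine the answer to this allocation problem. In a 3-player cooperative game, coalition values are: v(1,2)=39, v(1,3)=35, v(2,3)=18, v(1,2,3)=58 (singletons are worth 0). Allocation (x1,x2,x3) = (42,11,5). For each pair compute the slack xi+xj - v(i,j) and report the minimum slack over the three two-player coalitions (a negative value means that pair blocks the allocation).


Step 1: Slack for coalition (1,2): x1+x2 - v12 = 53 - 39 = 14
Step 2: Slack for coalition (1,3): x1+x3 - v13 = 47 - 35 = 12
Step 3: Slack for coalition (2,3): x2+x3 - v23 = 16 - 18 = -2
Step 4: Minimum slack = min(14, 12, -2) = -2, attained by (2,3); coalition (2,3) can block (slack < 0), so the allocation is not in the core

-2


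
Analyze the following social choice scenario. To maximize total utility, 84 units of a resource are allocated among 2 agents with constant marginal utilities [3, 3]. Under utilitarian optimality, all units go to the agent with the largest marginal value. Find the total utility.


Step 1: The marginal utilities are [3, 3]
Step 2: The highest marginal utility is 3
Step 3: All 84 units go to that agent
Step 4: Total utility = 3 * 84 = 252

252


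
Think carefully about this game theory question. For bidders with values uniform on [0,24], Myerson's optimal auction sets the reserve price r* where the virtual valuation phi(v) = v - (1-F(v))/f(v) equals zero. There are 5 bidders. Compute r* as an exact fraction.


Step 1: For U[0,24], F(v) = v/24 and f(v) = 1/24
Step 2: phi(v) = v - (1 - v/24)/(1/24) = v - (24 - v) = 2v - 24
Step 3: Set phi(r*) = 0: 2r* - 24 = 0
Step 4: r* = 24/2 = 12 (the number of bidders n = 5 does not enter)

12


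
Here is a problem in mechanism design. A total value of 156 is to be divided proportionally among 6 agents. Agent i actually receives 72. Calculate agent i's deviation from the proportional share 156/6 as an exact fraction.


Step 1: Proportional share = 156/6 = 26
Step 2: Agent's actual allocation = 72
Step 3: Excess = 72 - 26 = 46

46


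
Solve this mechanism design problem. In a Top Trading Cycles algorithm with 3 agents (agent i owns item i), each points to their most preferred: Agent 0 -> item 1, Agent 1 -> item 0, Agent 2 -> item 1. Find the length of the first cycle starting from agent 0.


Step 1: Trace the pointer graph from agent 0: 0 -> 1 -> 0
Step 2: A cycle is detected when we revisit agent 0
Step 3: The cycle is: 0 -> 1 -> 0
Step 4: Cycle length = 2

2


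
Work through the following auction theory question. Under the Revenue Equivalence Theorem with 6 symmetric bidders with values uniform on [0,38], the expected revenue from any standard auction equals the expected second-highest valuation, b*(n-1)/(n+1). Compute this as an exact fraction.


Step 1: By Revenue Equivalence, expected revenue = b*(n-1)/(n+1)
Step 2: Substituting n = 6, b = 38
Step 3: Revenue = 38*(6-1)/(6+1) = 38*5/7
Step 4: Revenue = 190/7

190/7


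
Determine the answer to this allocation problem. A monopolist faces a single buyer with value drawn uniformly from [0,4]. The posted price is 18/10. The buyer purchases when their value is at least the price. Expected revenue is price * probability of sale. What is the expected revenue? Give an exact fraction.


Step 1: Posted price r = 9/5, value support [0,4]
Step 2: P(v >= r) = (4 - 9/5)/4 = 11/20
Step 3: Expected revenue = r * P(v >= r) = 9/5 * 11/20
Step 4: Revenue = 99/100

99/100


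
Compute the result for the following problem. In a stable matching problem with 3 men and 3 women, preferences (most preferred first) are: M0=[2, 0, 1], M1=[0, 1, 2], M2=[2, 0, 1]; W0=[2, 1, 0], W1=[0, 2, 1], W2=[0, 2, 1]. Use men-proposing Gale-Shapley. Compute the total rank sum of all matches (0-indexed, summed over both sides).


Step 1: Run Gale-Shapley (men propose, women hold best offer):
  M0 proposes to W2; she accepts
  M1 proposes to W0; she accepts
  M2 proposes to W2; rejected
  M2 proposes to W0; she switches from M1
  M1 proposes to W1; she accepts
Step 2: Final matching: W0-M2, W1-M1, W2-M0
Step 3: 0-indexed ranks (man's rank of his match, then woman's): 1 + 0 + 1 + 2 + 0 + 0
Step 4: Total rank sum = 4

4


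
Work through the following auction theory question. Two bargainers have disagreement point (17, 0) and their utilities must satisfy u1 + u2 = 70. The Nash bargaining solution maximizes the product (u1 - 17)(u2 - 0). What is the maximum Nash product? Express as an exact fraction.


Step 1: The Nash solution splits surplus symmetrically above the disagreement point
Step 2: u1 = (total + d1 - d2)/2 = (70 + 17 - 0)/2 = 87/2
Step 3: u2 = (total - d1 + d2)/2 = (70 - 17 + 0)/2 = 53/2
Step 4: Nash product = (87/2 - 17) * (53/2 - 0)
Step 5: = 53/2 * 53/2 = 2809/4

2809/4


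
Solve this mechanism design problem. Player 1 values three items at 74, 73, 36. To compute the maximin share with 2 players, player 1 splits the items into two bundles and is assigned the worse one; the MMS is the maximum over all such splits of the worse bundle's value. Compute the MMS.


Step 1: Item values = 74, 73, 36
Step 2: Enumerate all 2-bundle partitions and take the smaller bundle:
  Partition 1: {74} vs {73,36} -> bundles 74, 109; min = 74
  Partition 2: {73} vs {74,36} -> bundles 73, 110; min = 73
  Partition 3: {36} vs {74,73} -> bundles 36, 147; min = 36
Step 3: MMS = max(74, 73, 36) = 74

74


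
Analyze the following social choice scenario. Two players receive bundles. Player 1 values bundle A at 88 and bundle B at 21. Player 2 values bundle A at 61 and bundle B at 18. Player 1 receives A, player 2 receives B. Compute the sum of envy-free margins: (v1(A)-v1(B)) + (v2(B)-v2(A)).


Step 1: Player 1's margin = v1(A) - v1(B) = 88 - 21 = 67
Step 2: Player 2's margin = v2(B) - v2(A) = 18 - 61 = -43
Step 3: Total margin = 67 + -43 = 24

24


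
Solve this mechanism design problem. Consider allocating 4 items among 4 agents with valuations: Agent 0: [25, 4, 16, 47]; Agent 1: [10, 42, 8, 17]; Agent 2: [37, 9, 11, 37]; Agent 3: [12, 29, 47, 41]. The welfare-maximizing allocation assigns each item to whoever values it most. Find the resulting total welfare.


Step 1: For each item, find the maximum value among all agents.
Step 2: Item 0 -> Agent 2 (value 37)
Step 3: Item 1 -> Agent 1 (value 42)
Step 4: Item 2 -> Agent 3 (value 47)
Step 5: Item 3 -> Agent 0 (value 47)
Step 6: Total welfare = 37 + 42 + 47 + 47 = 173

173


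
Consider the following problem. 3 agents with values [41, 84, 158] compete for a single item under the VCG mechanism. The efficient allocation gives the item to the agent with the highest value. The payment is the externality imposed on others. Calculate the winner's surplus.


Step 1: The winner is the agent with the highest value: agent 2 with value 158
Step 2: Values of other agents: [41, 84]
Step 3: VCG payment = max of others' values = 84
Step 4: Surplus = 158 - 84 = 74

74


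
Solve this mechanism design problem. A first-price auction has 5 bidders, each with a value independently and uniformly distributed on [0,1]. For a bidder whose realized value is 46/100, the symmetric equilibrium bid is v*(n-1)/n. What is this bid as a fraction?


Step 1: The symmetric BNE bidding function is b(v) = v * (n-1) / n
Step 2: Substitute v = 23/50 and n = 5
Step 3: b = 23/50 * 4/5
Step 4: b = 46/125

46/125


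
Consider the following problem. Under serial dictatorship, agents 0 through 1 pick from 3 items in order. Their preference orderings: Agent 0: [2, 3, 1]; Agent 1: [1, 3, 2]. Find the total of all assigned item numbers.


Step 1: Agent 0 picks item 2
Step 2: Agent 1 picks item 1
Step 3: Sum = 2 + 1 = 3

3


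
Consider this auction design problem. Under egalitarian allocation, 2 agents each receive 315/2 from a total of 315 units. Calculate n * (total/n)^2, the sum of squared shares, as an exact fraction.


Step 1: Each agent's share = 315/2
Step 2: Square of each share = (315/2)^2 = 99225/4
Step 3: Sum of squares = 2 * 99225/4 = 99225/2

99225/2


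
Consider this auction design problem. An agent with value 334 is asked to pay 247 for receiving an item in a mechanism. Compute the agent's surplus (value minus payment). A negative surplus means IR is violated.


Step 1: Surplus = value - payment = 334 - 247 = 87
Step 2: IR is satisfied (surplus >= 0)

87


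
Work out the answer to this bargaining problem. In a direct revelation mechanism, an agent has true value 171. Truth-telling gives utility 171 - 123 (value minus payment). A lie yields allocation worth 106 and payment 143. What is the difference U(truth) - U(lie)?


Step 1: U(truth) = value - payment = 171 - 123 = 48
Step 2: U(lie) = allocation - payment = 106 - 143 = -37
Step 3: IC gap = 48 - (-37) = 85

85


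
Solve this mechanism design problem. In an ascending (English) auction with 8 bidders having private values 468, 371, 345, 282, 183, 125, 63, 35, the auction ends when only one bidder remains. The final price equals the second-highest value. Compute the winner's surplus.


Step 1: Identify the highest value: 468
Step 2: Identify the second-highest value: 371
Step 3: The final price = second-highest value = 371
Step 4: Surplus = 468 - 371 = 97

97


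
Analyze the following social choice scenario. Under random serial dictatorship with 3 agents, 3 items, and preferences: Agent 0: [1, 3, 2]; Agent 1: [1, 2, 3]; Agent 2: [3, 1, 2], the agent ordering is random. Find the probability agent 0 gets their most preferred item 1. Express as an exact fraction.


Step 1: Agent 0 wants item 1
Step 2: There are 6 possible orderings of agents
Step 3: In 3 orderings, agent 0 gets item 1
Step 4: Probability = 3/6 = 1/2

1/2


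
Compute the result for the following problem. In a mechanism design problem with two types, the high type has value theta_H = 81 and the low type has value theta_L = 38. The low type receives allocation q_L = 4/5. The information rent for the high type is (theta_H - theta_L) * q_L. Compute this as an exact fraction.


Step 1: theta_H - theta_L = 81 - 38 = 43
Step 2: Information rent = (theta_H - theta_L) * q_L
Step 3: = 43 * 4/5
Step 4: = 172/5

172/5


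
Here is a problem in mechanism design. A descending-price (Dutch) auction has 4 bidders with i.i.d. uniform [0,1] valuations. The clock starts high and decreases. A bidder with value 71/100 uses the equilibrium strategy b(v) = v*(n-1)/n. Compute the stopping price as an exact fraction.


Step 1: Dutch auctions are strategically equivalent to first-price auctions
Step 2: The equilibrium bid is b(v) = v*(n-1)/n
Step 3: b = 71/100 * 3/4
Step 4: b = 213/400

213/400


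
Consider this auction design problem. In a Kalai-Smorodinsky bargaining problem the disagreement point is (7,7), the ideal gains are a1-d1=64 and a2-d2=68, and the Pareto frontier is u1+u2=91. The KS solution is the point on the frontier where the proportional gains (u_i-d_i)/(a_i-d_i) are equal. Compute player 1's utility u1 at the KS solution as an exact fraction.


Step 1: At the KS point, (u1-d1)/r1 = (u2-d2)/r2 = t and u1+u2 = 91
Step 2: u1 = d1 + r1*t and u2 = d2 + r2*t, so (d1 + r1*t) + (d2 + r2*t) = 91
Step 3: t = (91 - 7 - 7)/(64 + 68) = 77/132 = 7/12
Step 4: u1 = d1 + r1*t = 7 + 64 * 7/12 = 133/3
Step 5: (Check: u2 = d2 + r2*t = 140/3; u1+u2 = 133/3 + 140/3 = 91, on the frontier.)

133/3


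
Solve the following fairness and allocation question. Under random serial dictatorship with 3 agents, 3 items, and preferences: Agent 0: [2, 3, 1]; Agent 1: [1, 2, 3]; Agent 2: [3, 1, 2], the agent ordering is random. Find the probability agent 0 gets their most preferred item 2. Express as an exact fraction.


Step 1: Agent 0 wants item 2
Step 2: There are 6 possible orderings of agents
Step 3: In 6 orderings, agent 0 gets item 2
Step 4: Probability = 6/6 = 1

1


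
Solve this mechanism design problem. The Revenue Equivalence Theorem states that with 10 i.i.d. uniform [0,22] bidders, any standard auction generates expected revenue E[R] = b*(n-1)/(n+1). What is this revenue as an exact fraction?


Step 1: By Revenue Equivalence, expected revenue = b*(n-1)/(n+1)
Step 2: Substituting n = 10, b = 22
Step 3: Revenue = 22*(10-1)/(10+1) = 22*9/11
Step 4: Revenue = 198/11 = 18

18


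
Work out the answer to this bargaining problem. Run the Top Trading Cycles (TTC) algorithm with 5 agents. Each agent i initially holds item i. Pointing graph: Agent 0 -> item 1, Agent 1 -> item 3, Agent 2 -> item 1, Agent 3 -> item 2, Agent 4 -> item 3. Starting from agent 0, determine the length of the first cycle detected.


Step 1: Trace the pointer graph from agent 0: 0 -> 1 -> 3 -> 2 -> 1
Step 2: A cycle is detected when we revisit agent 1
Step 3: The cycle is: 1 -> 3 -> 2 -> 1
Step 4: Cycle length = 3

3


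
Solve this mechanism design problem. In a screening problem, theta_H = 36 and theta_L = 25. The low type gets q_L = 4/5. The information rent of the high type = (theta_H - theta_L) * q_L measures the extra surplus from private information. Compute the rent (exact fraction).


Step 1: theta_H - theta_L = 36 - 25 = 11
Step 2: Information rent = (theta_H - theta_L) * q_L
Step 3: = 11 * 4/5
Step 4: = 44/5

44/5


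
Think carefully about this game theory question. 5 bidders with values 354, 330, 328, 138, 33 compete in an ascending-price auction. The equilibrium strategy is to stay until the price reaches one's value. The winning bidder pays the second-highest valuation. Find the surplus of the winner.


Step 1: Identify the highest value: 354
Step 2: Identify the second-highest value: 330
Step 3: The final price = second-highest value = 330
Step 4: Surplus = 354 - 330 = 24

24


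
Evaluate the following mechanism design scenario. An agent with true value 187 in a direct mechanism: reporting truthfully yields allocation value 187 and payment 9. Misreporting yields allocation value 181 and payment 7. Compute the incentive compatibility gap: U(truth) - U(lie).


Step 1: U(truth) = value - payment = 187 - 9 = 178
Step 2: U(lie) = allocation - payment = 181 - 7 = 174
Step 3: IC gap = 178 - 174 = 4

4


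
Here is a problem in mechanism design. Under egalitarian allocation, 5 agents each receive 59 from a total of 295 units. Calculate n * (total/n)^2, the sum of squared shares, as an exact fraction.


Step 1: Each agent's share = 295/5 = 59
Step 2: Square of each share = (59)^2 = 3481
Step 3: Sum of squares = 5 * 3481 = 17405

17405


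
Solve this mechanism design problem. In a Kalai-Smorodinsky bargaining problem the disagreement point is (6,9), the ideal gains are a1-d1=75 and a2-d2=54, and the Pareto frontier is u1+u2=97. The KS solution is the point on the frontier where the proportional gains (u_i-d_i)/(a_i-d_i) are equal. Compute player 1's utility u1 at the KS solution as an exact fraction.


Step 1: At the KS point, (u1-d1)/r1 = (u2-d2)/r2 = t and u1+u2 = 97
Step 2: u1 = d1 + r1*t and u2 = d2 + r2*t, so (d1 + r1*t) + (d2 + r2*t) = 97
Step 3: t = (97 - 6 - 9)/(75 + 54) = 82/129
Step 4: u1 = d1 + r1*t = 6 + 75 * 82/129 = 2308/43
Step 5: (Check: u2 = d2 + r2*t = 1863/43; u1+u2 = 2308/43 + 1863/43 = 97, on the frontier.)

2308/43


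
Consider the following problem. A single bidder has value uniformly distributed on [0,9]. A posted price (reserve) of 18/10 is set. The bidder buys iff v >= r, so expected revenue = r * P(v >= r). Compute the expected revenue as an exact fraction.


Step 1: Posted price r = 9/5, value support [0,9]
Step 2: P(v >= r) = (9 - 9/5)/9 = 4/5
Step 3: Expected revenue = r * P(v >= r) = 9/5 * 4/5
Step 4: Revenue = 36/25

36/25


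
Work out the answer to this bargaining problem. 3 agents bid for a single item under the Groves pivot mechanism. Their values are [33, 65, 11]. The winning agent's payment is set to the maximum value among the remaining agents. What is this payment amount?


Step 1: The efficient winner is agent 1 with value 65
Step 2: Other agents' values: [33, 11]
Step 3: Pivot payment = max(others) = 33
Step 4: The winner pays 33

33


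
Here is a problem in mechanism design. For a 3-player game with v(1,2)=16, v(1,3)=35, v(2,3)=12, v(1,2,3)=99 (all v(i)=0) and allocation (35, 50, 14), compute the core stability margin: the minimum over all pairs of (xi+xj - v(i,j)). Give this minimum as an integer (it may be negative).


Step 1: Slack for coalition (1,2): x1+x2 - v12 = 85 - 16 = 69
Step 2: Slack for coalition (1,3): x1+x3 - v13 = 49 - 35 = 14
Step 3: Slack for coalition (2,3): x2+x3 - v23 = 64 - 12 = 52
Step 4: Minimum slack = min(69, 14, 52) = 14, attained by (1,3); no pair can gain by deviating, so the allocation is in the core

14


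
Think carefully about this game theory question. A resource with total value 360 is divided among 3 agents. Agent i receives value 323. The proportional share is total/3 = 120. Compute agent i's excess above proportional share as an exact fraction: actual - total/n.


Step 1: Proportional share = 360/3 = 120
Step 2: Agent's actual allocation = 323
Step 3: Excess = 323 - 120 = 203

203


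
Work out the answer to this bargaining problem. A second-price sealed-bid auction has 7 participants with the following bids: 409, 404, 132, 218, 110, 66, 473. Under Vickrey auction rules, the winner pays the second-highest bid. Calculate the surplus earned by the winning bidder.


Step 1: Sort bids in descending order: 473, 409, 404, 218, 132, 110, 66
Step 2: The winning bid is the highest: 473
Step 3: The payment equals the second-highest bid: 409
Step 4: Surplus = winner's bid - payment = 473 - 409 = 64

64


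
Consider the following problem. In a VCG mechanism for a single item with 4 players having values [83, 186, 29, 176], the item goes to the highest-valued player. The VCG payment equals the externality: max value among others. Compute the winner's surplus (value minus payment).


Step 1: The winner is the agent with the highest value: agent 1 with value 186
Step 2: Values of other agents: [83, 29, 176]
Step 3: VCG payment = max of others' values = 176
Step 4: Surplus = 186 - 176 = 10

10


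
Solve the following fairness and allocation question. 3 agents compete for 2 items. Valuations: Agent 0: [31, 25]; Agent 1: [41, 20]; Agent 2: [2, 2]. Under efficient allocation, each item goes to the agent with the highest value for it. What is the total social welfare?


Step 1: For each item, find the maximum value among all agents.
Step 2: Item 0 -> Agent 1 (value 41)
Step 3: Item 1 -> Agent 0 (value 25)
Step 4: Total welfare = 41 + 25 = 66

66


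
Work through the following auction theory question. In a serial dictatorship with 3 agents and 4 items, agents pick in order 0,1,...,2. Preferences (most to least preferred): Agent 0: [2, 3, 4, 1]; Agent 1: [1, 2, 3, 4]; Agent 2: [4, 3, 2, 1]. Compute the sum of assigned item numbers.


Step 1: Agent 0 picks item 2
Step 2: Agent 1 picks item 1
Step 3: Agent 2 picks item 4
Step 4: Sum = 2 + 1 + 4 = 7

7


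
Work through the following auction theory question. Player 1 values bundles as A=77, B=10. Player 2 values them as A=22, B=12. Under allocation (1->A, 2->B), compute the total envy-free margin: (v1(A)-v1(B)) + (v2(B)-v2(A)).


Step 1: Player 1's margin = v1(A) - v1(B) = 77 - 10 = 67
Step 2: Player 2's margin = v2(B) - v2(A) = 12 - 22 = -10
Step 3: Total margin = 67 + -10 = 57

57


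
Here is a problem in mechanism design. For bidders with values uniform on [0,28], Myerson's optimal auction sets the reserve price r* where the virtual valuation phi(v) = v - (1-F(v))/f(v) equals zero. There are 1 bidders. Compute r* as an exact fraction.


Step 1: For U[0,28], F(v) = v/28 and f(v) = 1/28
Step 2: phi(v) = v - (1 - v/28)/(1/28) = v - (28 - v) = 2v - 28
Step 3: Set phi(r*) = 0: 2r* - 28 = 0
Step 4: r* = 28/2 = 14 (the number of bidders n = 1 does not enter)

14


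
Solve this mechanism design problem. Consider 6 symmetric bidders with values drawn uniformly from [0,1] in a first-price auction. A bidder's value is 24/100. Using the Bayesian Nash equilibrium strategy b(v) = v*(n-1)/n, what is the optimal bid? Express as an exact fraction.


Step 1: The symmetric BNE bidding function is b(v) = v * (n-1) / n
Step 2: Substitute v = 6/25 and n = 6
Step 3: b = 6/25 * 5/6
Step 4: b = 1/5

1/5


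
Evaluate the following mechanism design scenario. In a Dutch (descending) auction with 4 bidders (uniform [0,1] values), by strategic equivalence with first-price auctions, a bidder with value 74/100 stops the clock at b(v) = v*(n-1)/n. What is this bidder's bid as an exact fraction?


Step 1: Dutch auctions are strategically equivalent to first-price auctions
Step 2: The equilibrium bid is b(v) = v*(n-1)/n
Step 3: b = 37/50 * 3/4
Step 4: b = 111/200

111/200


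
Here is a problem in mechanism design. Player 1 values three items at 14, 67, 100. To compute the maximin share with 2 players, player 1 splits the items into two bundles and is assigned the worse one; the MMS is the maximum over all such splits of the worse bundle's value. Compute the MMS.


Step 1: Item values = 14, 67, 100
Step 2: Enumerate all 2-bundle partitions and take the smaller bundle:
  Partition 1: {14} vs {67,100} -> bundles 14, 167; min = 14
  Partition 2: {67} vs {14,100} -> bundles 67, 114; min = 67
  Partition 3: {100} vs {14,67} -> bundles 100, 81; min = 81
Step 3: MMS = max(14, 67, 81) = 81

81


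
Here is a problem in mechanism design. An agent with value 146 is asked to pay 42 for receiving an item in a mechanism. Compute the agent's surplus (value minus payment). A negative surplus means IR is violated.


Step 1: Surplus = value - payment = 146 - 42 = 104
Step 2: IR is satisfied (surplus >= 0)

104


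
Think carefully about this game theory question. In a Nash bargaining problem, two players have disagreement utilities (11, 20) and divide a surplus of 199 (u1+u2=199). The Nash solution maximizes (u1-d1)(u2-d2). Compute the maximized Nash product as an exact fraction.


Step 1: The Nash solution splits surplus symmetrically above the disagreement point
Step 2: u1 = (total + d1 - d2)/2 = (199 + 11 - 20)/2 = 95
Step 3: u2 = (total - d1 + d2)/2 = (199 - 11 + 20)/2 = 104
Step 4: Nash product = (95 - 11) * (104 - 20)
Step 5: = 84 * 84 = 7056

7056
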